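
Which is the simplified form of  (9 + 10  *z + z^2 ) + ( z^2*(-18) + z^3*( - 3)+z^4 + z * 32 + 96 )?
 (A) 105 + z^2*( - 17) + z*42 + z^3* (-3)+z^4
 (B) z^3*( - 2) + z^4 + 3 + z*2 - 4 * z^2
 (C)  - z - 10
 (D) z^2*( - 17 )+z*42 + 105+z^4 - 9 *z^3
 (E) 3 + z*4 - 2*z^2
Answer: A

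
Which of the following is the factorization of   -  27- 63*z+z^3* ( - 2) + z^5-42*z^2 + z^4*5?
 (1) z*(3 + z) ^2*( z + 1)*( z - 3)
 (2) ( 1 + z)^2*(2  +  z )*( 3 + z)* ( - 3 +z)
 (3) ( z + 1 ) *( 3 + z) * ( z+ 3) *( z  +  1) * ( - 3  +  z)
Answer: 3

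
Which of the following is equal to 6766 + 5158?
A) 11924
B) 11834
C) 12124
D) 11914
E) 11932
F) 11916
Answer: A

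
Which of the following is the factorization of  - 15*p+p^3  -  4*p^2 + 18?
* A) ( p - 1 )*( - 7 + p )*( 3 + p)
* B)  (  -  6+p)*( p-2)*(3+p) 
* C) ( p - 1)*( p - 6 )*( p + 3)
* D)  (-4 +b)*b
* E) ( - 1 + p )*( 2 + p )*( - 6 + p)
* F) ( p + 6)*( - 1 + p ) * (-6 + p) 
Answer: C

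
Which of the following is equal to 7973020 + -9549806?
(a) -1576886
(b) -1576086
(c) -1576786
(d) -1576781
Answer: c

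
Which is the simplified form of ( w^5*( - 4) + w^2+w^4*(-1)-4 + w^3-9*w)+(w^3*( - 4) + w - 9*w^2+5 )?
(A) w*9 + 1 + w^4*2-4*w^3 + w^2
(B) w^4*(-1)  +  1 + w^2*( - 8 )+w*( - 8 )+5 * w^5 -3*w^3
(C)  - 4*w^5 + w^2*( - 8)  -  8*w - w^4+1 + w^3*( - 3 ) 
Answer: C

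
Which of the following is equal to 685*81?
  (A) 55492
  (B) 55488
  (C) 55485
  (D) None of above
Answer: C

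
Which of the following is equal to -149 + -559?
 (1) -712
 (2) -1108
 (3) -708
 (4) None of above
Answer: 3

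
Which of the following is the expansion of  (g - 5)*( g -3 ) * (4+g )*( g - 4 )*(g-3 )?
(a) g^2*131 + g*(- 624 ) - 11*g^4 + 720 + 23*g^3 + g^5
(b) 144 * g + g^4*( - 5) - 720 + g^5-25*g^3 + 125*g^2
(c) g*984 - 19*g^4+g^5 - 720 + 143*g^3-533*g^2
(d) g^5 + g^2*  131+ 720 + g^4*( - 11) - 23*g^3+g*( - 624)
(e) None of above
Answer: a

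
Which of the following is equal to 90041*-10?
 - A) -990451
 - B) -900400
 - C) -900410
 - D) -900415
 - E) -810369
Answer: C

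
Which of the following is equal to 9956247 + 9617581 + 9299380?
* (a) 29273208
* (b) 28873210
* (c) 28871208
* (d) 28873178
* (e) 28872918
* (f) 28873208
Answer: f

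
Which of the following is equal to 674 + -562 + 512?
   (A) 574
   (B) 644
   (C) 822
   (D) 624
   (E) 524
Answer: D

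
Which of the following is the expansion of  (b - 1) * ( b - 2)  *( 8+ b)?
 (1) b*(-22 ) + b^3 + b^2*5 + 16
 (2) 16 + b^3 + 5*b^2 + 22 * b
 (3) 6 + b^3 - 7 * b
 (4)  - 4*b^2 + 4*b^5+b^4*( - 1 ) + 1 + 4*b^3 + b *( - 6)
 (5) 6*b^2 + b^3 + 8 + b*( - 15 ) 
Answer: 1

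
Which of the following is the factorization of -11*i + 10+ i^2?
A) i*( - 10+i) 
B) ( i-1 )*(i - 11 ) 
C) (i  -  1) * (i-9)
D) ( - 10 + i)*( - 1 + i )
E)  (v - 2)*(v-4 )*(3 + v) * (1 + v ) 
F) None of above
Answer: D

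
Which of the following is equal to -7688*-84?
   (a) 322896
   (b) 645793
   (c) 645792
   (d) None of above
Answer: c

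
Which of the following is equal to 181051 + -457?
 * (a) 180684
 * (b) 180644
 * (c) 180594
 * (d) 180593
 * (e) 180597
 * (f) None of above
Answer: c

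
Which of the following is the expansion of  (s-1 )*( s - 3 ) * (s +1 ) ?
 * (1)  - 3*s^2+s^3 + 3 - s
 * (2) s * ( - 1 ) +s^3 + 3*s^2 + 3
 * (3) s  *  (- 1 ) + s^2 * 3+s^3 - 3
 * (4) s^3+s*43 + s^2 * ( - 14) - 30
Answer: 1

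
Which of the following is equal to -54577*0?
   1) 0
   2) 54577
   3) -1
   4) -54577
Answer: 1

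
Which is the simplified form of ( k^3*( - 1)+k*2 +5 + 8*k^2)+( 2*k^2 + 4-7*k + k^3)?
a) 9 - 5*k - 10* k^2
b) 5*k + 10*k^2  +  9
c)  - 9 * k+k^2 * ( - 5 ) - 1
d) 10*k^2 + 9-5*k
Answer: d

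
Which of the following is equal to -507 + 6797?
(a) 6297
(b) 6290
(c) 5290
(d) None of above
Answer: b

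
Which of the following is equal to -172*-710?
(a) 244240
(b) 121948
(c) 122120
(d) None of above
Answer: c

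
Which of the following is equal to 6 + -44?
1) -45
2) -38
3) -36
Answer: 2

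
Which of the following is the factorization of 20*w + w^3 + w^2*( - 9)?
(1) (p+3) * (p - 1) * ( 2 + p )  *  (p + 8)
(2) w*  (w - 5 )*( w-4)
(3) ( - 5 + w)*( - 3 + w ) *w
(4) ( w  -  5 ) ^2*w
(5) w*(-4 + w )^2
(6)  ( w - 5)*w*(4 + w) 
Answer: 2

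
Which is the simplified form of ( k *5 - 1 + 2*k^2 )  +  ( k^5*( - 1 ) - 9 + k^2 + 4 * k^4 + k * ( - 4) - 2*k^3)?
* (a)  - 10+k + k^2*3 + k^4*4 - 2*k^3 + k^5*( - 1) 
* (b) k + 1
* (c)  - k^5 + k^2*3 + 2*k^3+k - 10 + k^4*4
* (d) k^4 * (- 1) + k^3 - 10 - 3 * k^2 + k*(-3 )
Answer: a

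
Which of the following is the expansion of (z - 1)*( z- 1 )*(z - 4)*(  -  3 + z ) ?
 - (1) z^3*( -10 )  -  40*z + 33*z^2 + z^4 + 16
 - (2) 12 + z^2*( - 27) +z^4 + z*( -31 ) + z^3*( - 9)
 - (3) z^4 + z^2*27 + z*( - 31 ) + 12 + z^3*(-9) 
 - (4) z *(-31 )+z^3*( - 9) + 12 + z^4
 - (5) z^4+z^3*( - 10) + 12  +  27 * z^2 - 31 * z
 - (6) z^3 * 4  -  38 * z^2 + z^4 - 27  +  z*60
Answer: 3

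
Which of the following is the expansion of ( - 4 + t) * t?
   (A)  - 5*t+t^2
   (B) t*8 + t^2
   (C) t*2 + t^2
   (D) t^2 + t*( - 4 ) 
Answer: D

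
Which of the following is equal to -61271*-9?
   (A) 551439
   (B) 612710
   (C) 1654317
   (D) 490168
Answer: A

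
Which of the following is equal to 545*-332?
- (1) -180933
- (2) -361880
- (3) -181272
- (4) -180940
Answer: 4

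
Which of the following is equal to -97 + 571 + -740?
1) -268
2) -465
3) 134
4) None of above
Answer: 4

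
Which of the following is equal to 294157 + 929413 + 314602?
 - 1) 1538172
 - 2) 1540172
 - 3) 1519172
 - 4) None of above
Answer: 1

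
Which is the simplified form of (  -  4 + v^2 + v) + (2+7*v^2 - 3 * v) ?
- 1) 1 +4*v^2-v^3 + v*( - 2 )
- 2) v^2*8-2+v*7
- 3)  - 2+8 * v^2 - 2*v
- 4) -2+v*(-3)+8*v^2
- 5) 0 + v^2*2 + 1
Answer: 3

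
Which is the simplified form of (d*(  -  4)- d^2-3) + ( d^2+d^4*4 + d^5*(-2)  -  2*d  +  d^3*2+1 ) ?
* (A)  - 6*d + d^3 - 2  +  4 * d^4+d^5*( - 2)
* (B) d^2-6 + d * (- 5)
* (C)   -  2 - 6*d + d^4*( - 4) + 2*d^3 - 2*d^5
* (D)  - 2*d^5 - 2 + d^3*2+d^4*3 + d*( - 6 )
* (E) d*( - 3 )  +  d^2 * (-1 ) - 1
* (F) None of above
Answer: F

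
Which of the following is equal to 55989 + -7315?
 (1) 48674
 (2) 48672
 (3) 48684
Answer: 1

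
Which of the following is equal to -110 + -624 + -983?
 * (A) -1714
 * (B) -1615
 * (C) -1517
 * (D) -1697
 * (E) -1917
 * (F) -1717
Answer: F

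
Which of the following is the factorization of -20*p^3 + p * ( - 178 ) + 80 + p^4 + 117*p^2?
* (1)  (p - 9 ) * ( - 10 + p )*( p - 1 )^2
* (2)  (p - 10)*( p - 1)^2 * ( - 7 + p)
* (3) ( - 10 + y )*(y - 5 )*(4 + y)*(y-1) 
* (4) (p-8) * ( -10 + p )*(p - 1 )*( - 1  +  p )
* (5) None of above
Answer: 4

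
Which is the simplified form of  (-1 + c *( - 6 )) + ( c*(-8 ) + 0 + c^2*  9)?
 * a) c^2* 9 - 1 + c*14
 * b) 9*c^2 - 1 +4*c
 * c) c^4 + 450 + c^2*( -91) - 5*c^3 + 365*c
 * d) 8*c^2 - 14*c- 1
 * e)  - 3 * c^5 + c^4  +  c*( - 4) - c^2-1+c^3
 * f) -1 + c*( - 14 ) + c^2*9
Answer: f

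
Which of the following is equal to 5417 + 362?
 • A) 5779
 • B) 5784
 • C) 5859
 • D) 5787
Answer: A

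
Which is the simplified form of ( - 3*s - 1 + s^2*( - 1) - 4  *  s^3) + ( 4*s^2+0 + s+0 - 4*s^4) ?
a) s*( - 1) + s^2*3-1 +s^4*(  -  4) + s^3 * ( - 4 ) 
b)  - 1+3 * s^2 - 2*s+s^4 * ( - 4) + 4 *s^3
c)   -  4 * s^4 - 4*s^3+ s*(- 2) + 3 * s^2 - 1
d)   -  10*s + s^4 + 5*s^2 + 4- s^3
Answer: c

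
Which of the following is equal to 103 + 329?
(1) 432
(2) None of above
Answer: 1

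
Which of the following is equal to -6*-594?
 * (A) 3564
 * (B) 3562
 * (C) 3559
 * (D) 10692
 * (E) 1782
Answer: A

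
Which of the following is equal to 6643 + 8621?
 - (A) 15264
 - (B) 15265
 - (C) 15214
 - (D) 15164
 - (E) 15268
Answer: A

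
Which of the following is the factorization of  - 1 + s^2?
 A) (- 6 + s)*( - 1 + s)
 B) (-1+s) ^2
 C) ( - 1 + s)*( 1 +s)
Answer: C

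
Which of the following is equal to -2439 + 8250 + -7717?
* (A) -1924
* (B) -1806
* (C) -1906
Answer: C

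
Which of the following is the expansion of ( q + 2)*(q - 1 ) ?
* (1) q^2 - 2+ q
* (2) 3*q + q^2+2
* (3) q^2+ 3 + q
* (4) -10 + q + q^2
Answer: 1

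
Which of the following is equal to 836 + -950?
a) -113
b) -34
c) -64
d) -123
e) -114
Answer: e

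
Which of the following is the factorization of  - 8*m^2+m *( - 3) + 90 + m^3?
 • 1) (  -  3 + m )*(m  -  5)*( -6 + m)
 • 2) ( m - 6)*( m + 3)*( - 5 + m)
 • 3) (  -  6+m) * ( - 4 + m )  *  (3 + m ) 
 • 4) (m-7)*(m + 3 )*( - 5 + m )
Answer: 2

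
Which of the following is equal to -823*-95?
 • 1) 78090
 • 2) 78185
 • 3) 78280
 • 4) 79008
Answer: 2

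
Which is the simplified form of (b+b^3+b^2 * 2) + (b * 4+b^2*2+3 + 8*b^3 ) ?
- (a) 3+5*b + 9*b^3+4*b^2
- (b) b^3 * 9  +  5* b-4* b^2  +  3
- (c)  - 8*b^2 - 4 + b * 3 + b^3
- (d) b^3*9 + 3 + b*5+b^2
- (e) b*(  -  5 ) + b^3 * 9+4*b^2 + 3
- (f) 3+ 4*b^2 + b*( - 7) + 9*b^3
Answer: a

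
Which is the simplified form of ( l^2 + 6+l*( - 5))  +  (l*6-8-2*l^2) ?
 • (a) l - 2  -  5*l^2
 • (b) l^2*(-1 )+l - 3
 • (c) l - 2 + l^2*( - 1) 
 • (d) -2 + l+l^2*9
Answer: c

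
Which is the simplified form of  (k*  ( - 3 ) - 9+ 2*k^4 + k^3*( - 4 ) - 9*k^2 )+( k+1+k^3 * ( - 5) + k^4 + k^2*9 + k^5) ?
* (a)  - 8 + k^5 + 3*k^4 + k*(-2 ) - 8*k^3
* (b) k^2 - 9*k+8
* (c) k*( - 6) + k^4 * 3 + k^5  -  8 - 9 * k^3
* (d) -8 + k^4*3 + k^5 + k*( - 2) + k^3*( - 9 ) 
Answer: d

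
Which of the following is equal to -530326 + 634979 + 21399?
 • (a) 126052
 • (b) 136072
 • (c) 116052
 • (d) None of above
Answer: a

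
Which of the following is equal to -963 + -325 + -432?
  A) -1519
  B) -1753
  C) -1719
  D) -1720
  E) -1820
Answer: D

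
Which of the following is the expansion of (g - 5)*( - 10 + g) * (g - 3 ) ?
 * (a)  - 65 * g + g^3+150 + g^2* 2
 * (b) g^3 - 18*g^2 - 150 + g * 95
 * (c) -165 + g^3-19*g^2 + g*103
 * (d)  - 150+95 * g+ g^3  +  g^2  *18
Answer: b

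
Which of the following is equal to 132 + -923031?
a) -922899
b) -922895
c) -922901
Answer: a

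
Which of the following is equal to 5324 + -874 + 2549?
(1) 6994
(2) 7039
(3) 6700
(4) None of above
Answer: 4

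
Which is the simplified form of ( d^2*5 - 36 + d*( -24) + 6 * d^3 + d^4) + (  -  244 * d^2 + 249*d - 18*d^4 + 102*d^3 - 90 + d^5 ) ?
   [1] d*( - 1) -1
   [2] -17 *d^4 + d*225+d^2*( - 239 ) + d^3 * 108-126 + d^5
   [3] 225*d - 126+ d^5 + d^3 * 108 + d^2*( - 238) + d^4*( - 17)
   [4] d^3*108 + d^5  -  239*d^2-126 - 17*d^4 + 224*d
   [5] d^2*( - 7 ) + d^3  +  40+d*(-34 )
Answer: 2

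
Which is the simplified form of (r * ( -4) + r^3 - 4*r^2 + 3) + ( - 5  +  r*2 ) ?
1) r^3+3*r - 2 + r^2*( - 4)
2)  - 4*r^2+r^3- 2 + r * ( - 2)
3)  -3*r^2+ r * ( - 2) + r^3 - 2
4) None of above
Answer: 2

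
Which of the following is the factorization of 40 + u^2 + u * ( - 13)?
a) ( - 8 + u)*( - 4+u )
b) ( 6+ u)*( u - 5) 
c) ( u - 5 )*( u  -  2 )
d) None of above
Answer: d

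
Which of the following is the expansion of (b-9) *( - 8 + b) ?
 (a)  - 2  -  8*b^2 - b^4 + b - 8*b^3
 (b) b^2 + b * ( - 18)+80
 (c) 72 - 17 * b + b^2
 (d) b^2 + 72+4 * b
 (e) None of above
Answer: c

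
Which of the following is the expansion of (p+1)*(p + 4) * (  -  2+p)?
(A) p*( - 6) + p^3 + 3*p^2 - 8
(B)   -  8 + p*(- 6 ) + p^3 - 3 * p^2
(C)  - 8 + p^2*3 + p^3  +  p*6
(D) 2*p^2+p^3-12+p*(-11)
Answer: A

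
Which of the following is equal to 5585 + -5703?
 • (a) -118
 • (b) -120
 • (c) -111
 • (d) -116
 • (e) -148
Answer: a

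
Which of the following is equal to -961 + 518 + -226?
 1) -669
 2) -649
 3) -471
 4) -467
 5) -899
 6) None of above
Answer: 1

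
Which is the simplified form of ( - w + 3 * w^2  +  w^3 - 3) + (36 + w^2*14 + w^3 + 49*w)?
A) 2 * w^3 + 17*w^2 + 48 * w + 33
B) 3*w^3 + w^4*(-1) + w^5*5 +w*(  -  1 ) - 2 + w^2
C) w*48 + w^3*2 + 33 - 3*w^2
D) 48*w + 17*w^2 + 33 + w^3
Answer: A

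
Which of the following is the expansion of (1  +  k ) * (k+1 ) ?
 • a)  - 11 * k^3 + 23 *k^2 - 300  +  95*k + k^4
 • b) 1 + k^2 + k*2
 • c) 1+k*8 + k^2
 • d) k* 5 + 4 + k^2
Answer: b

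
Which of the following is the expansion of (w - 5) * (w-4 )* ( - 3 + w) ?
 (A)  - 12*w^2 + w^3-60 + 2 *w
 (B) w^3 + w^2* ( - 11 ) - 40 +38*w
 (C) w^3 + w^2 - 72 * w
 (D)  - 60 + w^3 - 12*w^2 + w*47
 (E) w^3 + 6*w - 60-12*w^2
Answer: D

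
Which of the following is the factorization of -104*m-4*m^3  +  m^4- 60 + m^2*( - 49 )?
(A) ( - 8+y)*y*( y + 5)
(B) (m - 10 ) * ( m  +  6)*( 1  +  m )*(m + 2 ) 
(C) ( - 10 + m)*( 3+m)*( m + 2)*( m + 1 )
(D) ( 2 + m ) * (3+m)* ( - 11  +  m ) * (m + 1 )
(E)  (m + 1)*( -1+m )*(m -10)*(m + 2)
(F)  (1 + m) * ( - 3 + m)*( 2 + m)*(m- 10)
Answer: C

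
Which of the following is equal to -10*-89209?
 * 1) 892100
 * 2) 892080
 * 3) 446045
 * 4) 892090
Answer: 4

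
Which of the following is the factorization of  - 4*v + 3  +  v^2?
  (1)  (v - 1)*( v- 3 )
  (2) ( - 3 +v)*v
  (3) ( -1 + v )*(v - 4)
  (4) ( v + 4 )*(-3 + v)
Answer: 1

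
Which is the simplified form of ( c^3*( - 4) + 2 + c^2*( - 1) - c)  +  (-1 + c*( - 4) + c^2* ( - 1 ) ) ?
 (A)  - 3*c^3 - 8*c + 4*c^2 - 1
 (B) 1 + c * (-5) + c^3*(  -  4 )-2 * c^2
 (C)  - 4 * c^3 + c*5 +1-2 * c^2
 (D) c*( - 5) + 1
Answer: B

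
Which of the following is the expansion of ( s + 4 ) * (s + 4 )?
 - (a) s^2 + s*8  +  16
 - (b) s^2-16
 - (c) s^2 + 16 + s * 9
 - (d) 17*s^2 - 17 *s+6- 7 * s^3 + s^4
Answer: a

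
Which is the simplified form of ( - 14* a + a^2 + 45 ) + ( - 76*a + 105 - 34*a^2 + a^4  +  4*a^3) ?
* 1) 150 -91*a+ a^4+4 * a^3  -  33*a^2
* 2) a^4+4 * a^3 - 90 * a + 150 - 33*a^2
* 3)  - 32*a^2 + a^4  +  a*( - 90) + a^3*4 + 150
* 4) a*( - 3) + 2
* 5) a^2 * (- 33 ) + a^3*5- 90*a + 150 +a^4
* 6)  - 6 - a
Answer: 2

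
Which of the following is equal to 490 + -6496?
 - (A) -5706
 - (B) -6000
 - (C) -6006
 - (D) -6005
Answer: C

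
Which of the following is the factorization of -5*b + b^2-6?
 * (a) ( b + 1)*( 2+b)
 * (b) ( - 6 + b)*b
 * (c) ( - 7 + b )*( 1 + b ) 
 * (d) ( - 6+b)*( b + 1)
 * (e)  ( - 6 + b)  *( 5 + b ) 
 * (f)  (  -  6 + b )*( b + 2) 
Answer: d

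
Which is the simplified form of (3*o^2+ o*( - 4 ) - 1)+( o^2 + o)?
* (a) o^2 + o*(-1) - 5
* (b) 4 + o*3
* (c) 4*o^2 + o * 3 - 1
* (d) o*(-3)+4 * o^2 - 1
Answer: d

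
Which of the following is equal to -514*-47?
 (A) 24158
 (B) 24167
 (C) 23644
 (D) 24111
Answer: A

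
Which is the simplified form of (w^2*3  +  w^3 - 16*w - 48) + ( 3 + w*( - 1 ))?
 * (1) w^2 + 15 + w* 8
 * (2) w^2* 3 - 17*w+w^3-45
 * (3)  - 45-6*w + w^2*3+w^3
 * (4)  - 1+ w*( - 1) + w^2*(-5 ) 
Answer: 2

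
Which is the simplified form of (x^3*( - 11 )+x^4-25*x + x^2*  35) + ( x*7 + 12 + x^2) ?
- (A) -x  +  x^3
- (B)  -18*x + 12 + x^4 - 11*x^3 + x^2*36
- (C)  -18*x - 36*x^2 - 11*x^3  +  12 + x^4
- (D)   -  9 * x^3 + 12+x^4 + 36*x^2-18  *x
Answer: B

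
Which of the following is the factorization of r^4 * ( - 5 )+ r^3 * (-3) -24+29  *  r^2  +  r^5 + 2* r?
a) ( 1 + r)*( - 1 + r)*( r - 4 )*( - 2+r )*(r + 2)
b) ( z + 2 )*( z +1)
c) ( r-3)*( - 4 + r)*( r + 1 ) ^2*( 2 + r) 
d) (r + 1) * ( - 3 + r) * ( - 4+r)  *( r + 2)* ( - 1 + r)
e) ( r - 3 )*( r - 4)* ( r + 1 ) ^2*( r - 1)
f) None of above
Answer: d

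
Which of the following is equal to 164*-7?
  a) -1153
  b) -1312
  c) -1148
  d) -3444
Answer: c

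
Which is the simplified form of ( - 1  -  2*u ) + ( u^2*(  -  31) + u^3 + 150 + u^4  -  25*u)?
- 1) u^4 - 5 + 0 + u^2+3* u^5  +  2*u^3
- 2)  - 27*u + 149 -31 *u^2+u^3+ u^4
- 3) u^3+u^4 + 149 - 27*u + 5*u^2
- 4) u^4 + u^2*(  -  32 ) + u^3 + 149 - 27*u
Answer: 2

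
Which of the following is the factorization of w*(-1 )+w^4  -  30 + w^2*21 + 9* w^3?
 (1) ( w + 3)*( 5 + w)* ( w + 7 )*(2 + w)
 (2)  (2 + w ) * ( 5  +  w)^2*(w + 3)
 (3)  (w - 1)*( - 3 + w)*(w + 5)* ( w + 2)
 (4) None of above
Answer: 4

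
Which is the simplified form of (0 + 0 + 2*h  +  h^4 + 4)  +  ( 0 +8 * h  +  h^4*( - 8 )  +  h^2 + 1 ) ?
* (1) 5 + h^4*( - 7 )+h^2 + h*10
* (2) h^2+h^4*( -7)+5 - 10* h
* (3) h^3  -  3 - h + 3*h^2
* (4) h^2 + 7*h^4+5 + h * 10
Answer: 1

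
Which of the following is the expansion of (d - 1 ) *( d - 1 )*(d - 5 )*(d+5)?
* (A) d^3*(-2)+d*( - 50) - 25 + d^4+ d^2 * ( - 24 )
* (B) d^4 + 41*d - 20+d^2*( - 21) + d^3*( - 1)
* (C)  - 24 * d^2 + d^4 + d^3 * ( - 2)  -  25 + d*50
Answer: C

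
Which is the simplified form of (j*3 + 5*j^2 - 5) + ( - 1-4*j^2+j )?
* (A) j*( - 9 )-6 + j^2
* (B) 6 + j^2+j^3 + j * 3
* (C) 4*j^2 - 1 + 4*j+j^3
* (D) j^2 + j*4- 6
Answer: D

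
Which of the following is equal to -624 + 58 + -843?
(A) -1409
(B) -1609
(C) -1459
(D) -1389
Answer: A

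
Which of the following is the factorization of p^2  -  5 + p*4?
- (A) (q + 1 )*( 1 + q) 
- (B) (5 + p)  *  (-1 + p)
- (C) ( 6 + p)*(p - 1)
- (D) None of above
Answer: B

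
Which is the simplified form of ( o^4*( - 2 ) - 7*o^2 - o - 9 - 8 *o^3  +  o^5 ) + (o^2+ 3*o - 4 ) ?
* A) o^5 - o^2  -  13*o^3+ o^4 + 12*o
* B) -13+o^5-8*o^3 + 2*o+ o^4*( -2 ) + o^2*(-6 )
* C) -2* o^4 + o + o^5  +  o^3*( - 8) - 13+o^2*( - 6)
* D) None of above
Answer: B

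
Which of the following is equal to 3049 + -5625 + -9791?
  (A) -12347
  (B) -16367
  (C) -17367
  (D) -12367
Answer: D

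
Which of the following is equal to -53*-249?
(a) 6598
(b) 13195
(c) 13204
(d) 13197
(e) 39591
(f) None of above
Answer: d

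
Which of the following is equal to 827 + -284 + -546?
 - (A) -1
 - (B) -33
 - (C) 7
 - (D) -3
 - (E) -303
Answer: D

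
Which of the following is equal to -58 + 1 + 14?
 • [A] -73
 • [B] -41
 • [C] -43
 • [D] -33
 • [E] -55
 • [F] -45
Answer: C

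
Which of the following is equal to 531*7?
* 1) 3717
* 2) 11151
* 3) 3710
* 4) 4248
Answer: 1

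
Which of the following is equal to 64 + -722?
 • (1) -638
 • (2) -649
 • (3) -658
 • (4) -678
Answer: 3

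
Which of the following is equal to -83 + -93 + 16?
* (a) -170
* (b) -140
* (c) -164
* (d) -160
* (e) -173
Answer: d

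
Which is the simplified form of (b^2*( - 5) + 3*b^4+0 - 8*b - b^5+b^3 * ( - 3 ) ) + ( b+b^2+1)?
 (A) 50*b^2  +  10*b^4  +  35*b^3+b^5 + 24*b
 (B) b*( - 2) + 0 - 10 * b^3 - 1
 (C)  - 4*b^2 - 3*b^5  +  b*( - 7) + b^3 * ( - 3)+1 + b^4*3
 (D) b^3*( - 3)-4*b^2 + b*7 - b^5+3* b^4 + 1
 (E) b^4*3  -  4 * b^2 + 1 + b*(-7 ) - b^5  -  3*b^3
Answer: E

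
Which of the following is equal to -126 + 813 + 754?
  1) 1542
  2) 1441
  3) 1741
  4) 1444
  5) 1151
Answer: 2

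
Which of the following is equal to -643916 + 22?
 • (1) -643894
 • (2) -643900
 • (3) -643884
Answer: 1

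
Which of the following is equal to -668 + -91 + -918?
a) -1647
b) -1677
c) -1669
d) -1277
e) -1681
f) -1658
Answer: b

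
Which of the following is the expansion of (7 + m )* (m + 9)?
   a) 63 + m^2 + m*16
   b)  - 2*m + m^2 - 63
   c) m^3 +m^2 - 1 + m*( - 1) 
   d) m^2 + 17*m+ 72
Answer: a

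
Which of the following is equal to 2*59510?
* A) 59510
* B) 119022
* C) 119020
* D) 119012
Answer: C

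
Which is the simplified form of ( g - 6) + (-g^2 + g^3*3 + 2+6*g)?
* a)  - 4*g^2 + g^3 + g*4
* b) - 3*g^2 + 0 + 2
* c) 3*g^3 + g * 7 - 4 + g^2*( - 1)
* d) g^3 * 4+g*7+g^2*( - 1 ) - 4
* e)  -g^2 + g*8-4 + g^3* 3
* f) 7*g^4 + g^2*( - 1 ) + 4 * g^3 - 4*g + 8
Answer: c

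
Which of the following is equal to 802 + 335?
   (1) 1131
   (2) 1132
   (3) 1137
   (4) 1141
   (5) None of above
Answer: 3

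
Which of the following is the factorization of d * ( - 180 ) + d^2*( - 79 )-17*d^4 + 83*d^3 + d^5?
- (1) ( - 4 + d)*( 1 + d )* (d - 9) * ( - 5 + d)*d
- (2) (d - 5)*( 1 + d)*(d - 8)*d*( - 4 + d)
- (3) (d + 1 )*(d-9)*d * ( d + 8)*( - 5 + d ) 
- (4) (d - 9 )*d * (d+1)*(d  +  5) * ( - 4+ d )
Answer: 1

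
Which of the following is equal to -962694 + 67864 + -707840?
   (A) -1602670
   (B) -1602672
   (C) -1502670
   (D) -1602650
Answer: A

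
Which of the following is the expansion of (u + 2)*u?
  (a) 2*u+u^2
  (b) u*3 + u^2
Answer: a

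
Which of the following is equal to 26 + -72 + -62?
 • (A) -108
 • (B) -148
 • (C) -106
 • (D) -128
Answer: A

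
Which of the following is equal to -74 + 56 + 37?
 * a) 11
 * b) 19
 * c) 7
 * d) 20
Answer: b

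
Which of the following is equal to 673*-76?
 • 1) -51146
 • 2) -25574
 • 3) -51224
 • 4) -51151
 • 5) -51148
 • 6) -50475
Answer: 5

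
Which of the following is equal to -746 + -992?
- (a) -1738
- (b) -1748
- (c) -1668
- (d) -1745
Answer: a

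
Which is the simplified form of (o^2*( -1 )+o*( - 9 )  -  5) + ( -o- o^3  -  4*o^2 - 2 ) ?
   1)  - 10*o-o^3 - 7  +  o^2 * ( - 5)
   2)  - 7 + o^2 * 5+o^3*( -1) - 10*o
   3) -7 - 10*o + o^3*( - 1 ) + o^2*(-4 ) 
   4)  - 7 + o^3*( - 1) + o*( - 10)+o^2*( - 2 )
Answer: 1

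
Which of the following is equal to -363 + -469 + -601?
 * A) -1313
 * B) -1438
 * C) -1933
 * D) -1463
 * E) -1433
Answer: E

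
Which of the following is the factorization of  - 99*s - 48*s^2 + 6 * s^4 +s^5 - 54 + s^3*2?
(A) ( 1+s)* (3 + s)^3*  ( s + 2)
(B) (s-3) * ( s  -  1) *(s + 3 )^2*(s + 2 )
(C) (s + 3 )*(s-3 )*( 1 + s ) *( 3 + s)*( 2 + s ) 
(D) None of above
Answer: C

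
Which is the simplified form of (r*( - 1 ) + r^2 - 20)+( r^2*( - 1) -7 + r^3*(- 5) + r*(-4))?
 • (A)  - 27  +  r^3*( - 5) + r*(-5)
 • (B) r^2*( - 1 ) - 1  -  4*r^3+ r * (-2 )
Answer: A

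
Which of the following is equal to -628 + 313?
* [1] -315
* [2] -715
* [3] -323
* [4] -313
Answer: 1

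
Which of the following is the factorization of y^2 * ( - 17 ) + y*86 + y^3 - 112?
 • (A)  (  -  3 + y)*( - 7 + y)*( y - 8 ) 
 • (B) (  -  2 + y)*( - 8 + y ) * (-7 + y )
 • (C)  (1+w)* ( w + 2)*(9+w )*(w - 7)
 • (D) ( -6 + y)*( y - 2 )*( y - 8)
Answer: B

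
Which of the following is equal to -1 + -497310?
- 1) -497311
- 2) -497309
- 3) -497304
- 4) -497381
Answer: 1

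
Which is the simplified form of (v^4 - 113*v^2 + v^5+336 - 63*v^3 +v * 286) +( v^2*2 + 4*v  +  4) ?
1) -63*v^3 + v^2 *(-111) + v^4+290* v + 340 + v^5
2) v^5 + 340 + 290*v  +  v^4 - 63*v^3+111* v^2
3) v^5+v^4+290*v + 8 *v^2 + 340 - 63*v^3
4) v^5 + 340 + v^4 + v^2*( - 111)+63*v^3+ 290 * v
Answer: 1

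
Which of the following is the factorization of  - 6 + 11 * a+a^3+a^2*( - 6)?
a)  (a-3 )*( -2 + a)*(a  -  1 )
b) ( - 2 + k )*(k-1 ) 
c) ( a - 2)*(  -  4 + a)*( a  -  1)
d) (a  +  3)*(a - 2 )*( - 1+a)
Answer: a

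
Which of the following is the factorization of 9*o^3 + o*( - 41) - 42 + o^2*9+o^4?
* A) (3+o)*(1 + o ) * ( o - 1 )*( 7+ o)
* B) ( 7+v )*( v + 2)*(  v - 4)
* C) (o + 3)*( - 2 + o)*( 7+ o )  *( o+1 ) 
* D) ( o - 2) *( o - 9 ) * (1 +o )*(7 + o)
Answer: C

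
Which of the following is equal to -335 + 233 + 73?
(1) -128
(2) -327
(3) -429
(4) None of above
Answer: 4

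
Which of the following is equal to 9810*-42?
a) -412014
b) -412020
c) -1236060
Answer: b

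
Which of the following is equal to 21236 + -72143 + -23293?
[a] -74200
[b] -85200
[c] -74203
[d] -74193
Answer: a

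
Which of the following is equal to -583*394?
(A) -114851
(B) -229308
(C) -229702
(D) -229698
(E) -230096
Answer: C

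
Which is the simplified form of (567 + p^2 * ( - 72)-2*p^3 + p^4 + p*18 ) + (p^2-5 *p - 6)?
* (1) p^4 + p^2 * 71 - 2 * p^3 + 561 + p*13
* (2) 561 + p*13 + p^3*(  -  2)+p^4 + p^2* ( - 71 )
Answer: 2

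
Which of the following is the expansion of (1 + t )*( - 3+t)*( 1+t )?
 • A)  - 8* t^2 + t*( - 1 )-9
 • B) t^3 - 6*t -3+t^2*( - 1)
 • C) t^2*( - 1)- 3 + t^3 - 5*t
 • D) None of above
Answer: C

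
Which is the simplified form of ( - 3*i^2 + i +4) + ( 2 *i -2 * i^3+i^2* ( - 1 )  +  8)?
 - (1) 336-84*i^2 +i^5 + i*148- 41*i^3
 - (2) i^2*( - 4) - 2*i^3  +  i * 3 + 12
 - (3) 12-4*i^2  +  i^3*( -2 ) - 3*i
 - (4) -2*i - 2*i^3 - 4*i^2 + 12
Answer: 2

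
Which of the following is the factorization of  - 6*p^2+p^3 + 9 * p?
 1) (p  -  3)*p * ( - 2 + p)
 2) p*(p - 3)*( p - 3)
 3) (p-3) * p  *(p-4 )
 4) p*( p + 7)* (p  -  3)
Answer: 2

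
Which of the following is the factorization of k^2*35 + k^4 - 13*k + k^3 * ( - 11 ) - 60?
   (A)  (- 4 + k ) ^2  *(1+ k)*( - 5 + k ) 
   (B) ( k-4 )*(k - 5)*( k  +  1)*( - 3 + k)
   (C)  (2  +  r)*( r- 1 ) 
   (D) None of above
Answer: B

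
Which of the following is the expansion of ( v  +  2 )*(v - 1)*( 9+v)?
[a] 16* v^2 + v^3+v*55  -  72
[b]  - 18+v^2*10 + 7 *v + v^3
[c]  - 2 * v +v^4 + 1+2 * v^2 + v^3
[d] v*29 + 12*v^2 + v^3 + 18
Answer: b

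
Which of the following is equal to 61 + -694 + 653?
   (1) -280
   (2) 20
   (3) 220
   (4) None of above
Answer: 2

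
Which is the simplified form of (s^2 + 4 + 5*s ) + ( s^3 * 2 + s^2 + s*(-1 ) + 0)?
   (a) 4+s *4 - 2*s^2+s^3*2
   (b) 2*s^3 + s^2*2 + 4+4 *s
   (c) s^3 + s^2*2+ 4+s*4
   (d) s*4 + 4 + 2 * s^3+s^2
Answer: b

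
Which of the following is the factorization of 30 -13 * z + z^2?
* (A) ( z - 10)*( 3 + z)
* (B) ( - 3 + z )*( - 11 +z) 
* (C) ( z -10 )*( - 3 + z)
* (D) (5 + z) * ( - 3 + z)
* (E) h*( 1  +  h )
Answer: C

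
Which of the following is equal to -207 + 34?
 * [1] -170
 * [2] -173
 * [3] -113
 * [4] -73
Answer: 2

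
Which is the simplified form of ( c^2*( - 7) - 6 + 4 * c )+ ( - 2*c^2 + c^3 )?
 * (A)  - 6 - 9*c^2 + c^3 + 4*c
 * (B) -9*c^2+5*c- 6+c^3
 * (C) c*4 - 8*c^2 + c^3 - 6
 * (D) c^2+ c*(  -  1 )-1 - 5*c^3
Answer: A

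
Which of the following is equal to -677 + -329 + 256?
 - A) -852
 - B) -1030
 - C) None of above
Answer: C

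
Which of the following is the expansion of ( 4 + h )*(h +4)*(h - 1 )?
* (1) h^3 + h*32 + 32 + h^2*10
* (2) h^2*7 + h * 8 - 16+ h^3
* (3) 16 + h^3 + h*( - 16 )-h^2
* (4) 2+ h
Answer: 2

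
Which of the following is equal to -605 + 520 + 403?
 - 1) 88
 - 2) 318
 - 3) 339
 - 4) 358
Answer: 2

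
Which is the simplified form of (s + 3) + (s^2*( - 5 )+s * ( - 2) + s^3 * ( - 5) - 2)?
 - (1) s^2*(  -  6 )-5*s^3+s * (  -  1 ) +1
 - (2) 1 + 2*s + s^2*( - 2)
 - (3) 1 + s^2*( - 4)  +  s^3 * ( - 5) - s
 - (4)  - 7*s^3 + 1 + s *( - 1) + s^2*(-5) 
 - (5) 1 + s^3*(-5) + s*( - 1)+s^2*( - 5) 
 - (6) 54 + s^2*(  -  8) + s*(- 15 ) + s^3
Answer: 5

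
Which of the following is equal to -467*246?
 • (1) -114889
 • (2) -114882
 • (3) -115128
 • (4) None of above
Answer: 2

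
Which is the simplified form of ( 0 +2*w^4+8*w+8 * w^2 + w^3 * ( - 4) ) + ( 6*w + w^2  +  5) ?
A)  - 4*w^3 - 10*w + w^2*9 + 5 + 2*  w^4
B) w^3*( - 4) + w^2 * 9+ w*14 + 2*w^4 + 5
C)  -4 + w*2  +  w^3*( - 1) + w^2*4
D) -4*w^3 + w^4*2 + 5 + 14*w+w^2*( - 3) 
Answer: B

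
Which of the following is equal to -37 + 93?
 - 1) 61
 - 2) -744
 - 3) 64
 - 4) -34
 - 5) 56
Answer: 5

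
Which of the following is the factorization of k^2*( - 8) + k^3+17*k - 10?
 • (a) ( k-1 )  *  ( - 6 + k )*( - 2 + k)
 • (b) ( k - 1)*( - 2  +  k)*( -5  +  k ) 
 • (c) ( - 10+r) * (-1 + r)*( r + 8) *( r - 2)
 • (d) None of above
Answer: b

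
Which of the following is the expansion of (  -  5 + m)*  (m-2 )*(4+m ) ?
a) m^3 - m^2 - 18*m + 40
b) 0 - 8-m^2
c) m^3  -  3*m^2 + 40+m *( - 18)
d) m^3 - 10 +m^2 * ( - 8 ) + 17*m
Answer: c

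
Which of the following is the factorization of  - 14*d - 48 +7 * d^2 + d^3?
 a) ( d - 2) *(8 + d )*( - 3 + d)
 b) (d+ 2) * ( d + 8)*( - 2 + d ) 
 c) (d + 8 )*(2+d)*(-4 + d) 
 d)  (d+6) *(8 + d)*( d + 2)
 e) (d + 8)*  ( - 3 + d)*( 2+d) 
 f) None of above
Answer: e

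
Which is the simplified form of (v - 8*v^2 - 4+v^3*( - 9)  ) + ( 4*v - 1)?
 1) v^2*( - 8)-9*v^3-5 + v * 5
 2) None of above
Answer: 1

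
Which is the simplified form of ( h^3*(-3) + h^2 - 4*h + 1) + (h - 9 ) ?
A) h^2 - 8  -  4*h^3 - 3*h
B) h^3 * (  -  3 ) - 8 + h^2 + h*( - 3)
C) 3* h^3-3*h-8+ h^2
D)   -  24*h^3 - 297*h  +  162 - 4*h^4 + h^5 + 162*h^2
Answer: B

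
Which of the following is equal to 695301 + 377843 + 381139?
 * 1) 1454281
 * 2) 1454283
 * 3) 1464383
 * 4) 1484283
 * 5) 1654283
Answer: 2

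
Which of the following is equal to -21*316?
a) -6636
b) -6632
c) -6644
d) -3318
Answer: a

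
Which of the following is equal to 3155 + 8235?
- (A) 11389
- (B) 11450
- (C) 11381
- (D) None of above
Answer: D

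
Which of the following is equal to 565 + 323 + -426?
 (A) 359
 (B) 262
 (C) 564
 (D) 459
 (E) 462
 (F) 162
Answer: E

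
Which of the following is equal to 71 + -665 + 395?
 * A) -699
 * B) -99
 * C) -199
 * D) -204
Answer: C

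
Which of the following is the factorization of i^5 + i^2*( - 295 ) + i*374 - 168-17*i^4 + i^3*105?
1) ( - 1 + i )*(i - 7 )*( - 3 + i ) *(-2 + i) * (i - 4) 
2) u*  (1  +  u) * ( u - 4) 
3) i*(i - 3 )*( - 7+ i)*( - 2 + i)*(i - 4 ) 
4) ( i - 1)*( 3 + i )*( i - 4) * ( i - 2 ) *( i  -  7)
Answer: 1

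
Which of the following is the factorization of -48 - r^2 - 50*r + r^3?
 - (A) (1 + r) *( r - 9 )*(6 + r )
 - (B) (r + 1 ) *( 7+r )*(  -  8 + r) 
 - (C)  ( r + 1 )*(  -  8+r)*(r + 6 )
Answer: C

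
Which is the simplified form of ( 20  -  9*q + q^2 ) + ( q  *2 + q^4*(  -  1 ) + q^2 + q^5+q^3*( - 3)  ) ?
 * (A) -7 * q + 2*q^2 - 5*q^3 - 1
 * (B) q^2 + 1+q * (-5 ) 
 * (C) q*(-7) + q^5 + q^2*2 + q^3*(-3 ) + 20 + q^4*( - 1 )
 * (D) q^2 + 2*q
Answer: C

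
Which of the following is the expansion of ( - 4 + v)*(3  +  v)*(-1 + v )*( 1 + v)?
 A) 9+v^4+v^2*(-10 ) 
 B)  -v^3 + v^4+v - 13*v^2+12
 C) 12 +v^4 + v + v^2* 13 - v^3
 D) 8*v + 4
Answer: B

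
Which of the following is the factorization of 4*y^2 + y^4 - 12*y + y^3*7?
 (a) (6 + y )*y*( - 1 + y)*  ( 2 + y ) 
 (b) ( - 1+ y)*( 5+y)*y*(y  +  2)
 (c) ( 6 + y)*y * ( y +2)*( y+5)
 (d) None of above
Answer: a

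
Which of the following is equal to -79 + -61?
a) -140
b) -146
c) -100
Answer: a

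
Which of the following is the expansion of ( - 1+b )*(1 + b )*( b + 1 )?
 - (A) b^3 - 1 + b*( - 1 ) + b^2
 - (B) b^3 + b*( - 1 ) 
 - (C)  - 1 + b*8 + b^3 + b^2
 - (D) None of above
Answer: A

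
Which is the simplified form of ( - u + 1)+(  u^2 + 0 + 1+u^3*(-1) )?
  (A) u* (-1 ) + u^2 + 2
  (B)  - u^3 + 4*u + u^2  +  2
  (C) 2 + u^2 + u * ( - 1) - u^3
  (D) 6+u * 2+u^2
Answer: C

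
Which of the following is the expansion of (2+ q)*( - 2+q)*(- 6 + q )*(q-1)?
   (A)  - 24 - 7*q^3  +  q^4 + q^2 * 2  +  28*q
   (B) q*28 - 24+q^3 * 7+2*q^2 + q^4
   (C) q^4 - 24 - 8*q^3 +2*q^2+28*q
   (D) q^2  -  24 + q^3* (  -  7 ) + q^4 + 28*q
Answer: A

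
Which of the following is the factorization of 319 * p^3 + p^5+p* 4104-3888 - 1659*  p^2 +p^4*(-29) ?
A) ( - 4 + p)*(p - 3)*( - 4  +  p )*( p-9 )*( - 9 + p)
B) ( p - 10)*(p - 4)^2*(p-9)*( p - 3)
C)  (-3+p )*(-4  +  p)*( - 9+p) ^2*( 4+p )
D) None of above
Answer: A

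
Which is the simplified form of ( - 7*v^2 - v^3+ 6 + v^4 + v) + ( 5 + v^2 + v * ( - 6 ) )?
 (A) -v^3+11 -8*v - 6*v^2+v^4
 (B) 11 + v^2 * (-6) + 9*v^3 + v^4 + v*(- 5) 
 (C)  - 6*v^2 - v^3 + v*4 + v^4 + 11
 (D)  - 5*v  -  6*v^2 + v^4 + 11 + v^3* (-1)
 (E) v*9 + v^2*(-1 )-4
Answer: D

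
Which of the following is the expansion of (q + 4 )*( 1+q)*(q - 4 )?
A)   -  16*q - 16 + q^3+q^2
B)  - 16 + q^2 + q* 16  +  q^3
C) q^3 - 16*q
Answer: A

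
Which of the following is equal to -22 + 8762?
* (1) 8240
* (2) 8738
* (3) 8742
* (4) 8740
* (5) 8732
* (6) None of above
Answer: 4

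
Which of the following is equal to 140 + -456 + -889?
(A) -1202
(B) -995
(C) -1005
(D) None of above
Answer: D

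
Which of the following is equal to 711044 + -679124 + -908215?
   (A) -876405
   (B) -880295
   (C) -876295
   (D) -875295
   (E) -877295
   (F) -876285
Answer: C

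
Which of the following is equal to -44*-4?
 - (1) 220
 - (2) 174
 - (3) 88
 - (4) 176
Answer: 4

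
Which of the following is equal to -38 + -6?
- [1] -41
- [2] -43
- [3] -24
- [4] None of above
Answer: 4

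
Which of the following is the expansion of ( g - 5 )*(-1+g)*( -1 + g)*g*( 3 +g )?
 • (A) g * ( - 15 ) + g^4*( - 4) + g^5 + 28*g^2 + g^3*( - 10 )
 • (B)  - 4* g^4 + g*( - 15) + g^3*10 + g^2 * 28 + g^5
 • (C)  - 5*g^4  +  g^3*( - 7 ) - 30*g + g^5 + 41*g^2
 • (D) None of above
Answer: A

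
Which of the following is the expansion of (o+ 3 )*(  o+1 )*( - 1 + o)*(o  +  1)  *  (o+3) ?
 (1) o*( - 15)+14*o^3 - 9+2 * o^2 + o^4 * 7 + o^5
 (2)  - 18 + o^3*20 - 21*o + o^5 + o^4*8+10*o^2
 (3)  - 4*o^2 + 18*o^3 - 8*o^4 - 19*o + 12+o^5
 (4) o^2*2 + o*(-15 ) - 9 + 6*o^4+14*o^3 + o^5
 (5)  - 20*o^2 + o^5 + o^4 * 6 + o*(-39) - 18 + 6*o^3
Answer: 1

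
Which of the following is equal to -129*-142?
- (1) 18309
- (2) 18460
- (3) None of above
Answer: 3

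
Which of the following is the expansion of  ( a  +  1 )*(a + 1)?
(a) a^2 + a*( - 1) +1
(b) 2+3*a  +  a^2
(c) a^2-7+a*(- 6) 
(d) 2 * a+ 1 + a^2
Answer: d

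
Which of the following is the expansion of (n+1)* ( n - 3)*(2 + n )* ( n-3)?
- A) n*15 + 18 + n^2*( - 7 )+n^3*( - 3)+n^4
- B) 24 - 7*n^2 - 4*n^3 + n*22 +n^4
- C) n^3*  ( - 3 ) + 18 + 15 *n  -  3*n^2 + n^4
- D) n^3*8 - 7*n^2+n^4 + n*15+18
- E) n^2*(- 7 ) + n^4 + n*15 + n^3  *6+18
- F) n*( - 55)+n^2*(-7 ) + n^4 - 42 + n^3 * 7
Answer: A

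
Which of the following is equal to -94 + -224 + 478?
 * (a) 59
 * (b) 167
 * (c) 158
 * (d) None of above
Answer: d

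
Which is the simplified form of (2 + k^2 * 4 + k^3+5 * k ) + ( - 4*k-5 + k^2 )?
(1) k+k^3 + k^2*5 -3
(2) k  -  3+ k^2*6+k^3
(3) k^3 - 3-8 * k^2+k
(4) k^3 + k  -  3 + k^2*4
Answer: 1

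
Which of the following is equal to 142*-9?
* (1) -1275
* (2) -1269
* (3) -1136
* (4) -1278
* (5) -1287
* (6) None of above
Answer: 4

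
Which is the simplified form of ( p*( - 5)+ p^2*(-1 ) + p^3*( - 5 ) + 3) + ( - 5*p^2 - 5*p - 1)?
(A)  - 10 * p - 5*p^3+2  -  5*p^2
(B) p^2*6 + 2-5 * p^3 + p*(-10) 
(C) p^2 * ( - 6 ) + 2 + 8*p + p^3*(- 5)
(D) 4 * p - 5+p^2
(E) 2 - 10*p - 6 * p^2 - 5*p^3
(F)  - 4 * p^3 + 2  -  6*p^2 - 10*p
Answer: E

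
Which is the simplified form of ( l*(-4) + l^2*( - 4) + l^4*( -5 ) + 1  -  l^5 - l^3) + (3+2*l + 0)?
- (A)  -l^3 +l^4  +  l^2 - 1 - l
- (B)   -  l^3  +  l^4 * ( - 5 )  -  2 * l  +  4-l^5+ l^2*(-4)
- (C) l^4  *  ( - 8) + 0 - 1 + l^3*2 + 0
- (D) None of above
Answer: B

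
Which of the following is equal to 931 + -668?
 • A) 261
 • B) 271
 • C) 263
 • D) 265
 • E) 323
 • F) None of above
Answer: C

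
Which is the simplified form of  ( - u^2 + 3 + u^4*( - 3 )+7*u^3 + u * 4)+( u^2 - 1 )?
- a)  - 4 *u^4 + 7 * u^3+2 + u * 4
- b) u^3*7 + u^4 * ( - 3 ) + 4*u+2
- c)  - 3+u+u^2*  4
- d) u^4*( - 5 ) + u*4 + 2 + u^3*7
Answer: b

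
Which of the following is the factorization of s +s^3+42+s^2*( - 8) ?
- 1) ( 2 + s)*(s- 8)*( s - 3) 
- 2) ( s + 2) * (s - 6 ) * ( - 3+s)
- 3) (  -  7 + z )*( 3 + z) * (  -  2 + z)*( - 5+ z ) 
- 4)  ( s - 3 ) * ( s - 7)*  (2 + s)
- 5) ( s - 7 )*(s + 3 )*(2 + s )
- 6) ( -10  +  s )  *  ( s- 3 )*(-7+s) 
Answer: 4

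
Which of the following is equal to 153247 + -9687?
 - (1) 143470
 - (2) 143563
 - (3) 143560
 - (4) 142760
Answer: 3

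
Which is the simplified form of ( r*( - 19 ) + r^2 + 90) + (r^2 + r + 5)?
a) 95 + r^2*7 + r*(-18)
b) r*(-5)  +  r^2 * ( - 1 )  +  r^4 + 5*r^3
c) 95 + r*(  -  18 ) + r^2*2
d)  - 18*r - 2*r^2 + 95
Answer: c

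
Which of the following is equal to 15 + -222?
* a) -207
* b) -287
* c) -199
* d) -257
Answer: a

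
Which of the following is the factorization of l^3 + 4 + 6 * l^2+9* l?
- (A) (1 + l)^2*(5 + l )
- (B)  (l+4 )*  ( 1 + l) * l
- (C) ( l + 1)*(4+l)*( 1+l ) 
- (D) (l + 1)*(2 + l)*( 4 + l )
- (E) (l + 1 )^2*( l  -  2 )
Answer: C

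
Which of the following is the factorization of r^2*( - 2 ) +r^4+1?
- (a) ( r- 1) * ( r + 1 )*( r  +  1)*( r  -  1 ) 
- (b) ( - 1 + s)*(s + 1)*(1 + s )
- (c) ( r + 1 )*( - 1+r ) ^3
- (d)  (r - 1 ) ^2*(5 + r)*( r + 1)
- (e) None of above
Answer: a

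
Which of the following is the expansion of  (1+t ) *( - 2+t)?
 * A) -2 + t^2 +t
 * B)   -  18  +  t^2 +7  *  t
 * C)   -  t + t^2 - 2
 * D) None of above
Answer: C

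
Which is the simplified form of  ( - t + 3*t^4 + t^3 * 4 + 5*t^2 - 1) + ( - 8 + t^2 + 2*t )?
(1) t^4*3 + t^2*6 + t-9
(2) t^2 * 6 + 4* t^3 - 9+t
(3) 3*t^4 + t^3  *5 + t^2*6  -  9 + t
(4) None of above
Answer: 4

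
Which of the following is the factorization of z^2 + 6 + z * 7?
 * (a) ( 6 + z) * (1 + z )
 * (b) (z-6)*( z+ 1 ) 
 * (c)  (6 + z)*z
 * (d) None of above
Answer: a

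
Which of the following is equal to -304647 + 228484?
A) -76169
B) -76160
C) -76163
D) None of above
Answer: C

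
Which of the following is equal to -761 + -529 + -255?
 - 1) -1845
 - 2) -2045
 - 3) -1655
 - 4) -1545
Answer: 4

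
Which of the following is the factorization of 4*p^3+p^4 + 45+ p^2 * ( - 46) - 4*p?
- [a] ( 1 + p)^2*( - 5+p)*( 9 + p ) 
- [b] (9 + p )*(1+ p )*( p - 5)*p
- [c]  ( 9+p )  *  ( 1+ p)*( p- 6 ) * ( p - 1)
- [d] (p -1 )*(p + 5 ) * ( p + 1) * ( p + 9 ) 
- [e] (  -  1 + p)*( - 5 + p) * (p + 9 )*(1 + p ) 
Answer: e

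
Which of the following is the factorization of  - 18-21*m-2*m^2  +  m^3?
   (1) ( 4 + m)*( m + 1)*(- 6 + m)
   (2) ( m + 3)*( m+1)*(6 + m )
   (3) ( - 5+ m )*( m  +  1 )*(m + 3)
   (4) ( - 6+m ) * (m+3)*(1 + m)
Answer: 4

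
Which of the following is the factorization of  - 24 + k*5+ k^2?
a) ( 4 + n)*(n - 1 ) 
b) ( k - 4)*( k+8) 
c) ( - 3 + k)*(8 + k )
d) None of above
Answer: c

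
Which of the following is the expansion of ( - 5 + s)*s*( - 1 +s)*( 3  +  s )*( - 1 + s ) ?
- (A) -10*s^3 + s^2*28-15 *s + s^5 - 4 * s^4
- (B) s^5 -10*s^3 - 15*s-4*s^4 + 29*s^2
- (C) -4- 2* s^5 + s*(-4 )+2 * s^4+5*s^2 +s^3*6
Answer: A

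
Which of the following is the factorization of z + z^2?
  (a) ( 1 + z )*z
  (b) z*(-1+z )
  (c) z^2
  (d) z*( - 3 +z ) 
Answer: a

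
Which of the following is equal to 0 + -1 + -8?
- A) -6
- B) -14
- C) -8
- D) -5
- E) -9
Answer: E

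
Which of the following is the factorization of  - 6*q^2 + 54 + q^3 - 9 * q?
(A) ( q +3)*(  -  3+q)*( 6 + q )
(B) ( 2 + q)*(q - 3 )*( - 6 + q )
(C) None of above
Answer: C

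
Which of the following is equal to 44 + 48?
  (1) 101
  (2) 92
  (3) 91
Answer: 2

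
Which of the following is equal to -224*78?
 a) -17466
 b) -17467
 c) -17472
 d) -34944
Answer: c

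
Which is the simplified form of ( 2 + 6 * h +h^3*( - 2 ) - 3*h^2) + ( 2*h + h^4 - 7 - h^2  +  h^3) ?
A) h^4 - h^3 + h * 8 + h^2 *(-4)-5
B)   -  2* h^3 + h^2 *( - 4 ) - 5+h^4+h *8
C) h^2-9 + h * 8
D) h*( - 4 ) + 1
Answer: A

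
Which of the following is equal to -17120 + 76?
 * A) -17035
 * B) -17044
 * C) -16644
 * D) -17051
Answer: B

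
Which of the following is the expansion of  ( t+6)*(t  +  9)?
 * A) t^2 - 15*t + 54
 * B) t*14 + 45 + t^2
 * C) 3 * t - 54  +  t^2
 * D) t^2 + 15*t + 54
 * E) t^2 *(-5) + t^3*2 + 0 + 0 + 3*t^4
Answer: D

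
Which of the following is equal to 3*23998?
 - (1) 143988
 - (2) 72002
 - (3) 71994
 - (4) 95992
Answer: 3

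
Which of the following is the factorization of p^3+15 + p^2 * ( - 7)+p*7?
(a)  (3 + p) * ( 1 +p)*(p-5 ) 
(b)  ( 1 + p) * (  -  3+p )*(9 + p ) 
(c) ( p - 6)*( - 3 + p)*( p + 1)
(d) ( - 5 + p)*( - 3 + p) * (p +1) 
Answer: d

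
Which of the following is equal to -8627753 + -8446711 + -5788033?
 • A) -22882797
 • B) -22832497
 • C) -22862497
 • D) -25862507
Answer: C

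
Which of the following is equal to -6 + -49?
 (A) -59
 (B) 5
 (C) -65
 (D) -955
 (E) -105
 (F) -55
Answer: F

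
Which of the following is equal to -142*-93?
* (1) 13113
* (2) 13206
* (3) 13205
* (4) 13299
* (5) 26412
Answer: 2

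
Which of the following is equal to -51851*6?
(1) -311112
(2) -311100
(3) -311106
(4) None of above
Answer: 3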